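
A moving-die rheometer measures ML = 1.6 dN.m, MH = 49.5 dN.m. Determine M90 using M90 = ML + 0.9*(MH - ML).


M90 = ML + 0.9 * (MH - ML)
M90 = 1.6 + 0.9 * (49.5 - 1.6)
M90 = 1.6 + 0.9 * 47.9
M90 = 44.71 dN.m

44.71 dN.m


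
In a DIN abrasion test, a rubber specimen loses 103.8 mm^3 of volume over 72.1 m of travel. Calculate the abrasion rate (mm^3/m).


Rate = volume_loss / distance
= 103.8 / 72.1
= 1.44 mm^3/m

1.44 mm^3/m


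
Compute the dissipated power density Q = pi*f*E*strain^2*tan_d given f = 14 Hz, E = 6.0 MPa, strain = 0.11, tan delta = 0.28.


Q = pi * f * E * strain^2 * tan_d
= pi * 14 * 6.0 * 0.11^2 * 0.28
= pi * 14 * 6.0 * 0.0121 * 0.28
= 0.8941

Q = 0.8941


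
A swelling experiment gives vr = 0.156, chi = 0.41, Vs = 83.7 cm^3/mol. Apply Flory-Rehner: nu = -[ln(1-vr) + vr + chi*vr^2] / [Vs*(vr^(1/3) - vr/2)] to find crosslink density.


ln(1 - vr) = ln(1 - 0.156) = -0.1696
Numerator = -((-0.1696) + 0.156 + 0.41 * 0.156^2) = 0.0036
Denominator = 83.7 * (0.156^(1/3) - 0.156/2) = 38.5289
nu = 0.0036 / 38.5289 = 9.4086e-05 mol/cm^3

9.4086e-05 mol/cm^3


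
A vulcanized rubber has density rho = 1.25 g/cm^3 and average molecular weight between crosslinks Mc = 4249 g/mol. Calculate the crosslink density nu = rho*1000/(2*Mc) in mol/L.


nu = rho * 1000 / (2 * Mc)
nu = 1.25 * 1000 / (2 * 4249)
nu = 1250.0 / 8498
nu = 0.1471 mol/L

0.1471 mol/L


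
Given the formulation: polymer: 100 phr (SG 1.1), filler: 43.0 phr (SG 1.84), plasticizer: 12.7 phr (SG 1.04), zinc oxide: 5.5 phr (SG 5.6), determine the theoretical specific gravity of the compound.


Sum of weights = 161.2
Volume contributions:
  polymer: 100/1.1 = 90.9091
  filler: 43.0/1.84 = 23.3696
  plasticizer: 12.7/1.04 = 12.2115
  zinc oxide: 5.5/5.6 = 0.9821
Sum of volumes = 127.4723
SG = 161.2 / 127.4723 = 1.265

SG = 1.265


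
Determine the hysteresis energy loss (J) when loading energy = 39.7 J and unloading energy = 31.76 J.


Hysteresis loss = loading - unloading
= 39.7 - 31.76
= 7.94 J

7.94 J


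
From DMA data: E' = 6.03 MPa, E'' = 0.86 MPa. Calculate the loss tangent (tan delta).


tan delta = E'' / E'
= 0.86 / 6.03
= 0.1426

tan delta = 0.1426


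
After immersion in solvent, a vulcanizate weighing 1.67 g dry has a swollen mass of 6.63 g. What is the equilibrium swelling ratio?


Q = W_swollen / W_dry
Q = 6.63 / 1.67
Q = 3.97

Q = 3.97


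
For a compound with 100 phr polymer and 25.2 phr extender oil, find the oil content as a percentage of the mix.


Oil % = oil / (100 + oil) * 100
= 25.2 / (100 + 25.2) * 100
= 25.2 / 125.2 * 100
= 20.13%

20.13%


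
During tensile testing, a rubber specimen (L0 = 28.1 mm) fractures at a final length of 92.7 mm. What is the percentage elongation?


Elongation = (Lf - L0) / L0 * 100
= (92.7 - 28.1) / 28.1 * 100
= 64.6 / 28.1 * 100
= 229.9%

229.9%


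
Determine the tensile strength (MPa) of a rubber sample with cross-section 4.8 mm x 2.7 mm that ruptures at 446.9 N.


Area = width * thickness = 4.8 * 2.7 = 12.96 mm^2
TS = force / area = 446.9 / 12.96 = 34.48 MPa

34.48 MPa


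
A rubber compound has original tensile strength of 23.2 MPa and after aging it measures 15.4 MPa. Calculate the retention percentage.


Retention = aged / original * 100
= 15.4 / 23.2 * 100
= 66.4%

66.4%


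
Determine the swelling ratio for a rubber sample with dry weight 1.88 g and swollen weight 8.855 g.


Q = W_swollen / W_dry
Q = 8.855 / 1.88
Q = 4.71

Q = 4.71


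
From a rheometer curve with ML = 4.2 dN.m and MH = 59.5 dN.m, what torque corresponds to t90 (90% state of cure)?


M90 = ML + 0.9 * (MH - ML)
M90 = 4.2 + 0.9 * (59.5 - 4.2)
M90 = 4.2 + 0.9 * 55.3
M90 = 53.97 dN.m

53.97 dN.m


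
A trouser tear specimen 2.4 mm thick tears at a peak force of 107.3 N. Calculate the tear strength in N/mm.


Tear strength = force / thickness
= 107.3 / 2.4
= 44.71 N/mm

44.71 N/mm


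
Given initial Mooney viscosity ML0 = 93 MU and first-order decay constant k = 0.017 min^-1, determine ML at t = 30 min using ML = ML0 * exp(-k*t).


ML = ML0 * exp(-k * t)
ML = 93 * exp(-0.017 * 30)
ML = 93 * 0.6005
ML = 55.85 MU

55.85 MU


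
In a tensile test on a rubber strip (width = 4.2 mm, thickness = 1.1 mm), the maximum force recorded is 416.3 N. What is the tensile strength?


Area = width * thickness = 4.2 * 1.1 = 4.62 mm^2
TS = force / area = 416.3 / 4.62 = 90.11 MPa

90.11 MPa


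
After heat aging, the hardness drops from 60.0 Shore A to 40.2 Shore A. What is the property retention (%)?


Retention = aged / original * 100
= 40.2 / 60.0 * 100
= 67.0%

67.0%


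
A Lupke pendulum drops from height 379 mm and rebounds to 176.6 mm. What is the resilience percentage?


Resilience = h_rebound / h_drop * 100
= 176.6 / 379 * 100
= 46.6%

46.6%


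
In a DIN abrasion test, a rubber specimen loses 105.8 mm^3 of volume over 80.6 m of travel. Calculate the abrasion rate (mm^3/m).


Rate = volume_loss / distance
= 105.8 / 80.6
= 1.313 mm^3/m

1.313 mm^3/m


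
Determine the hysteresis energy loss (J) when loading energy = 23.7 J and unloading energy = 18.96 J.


Hysteresis loss = loading - unloading
= 23.7 - 18.96
= 4.74 J

4.74 J


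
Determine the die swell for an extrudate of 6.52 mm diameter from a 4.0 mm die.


Die swell ratio = D_extrudate / D_die
= 6.52 / 4.0
= 1.63

Die swell = 1.63


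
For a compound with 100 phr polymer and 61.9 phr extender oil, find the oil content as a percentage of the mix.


Oil % = oil / (100 + oil) * 100
= 61.9 / (100 + 61.9) * 100
= 61.9 / 161.9 * 100
= 38.23%

38.23%


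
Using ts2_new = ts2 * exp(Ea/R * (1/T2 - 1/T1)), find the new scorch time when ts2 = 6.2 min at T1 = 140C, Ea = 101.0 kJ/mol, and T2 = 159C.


Convert temperatures: T1 = 140 + 273.15 = 413.15 K, T2 = 159 + 273.15 = 432.15 K
ts2_new = 6.2 * exp(101000 / 8.314 * (1/432.15 - 1/413.15))
1/T2 - 1/T1 = -1.0642e-04
ts2_new = 1.7 min

1.7 min


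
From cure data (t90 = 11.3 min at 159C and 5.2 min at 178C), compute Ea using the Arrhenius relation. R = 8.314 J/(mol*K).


T1 = 432.15 K, T2 = 451.15 K
1/T1 - 1/T2 = 9.7454e-05
ln(t1/t2) = ln(11.3/5.2) = 0.7761
Ea = 8.314 * 0.7761 / 9.7454e-05 = 66214.6761 J/mol
Ea = 66.21 kJ/mol

66.21 kJ/mol


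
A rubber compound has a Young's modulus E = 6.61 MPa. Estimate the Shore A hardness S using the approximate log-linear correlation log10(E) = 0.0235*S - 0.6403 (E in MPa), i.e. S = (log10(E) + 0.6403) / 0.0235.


log10(E) = 0.0235*S - 0.6403  =>  S = (log10(E) + 0.6403) / 0.0235
log10(6.61) = 0.820201
S = (0.820201 + 0.6403) / 0.0235 = 1.460501 / 0.0235
S = 62.1

Shore A = 62.1


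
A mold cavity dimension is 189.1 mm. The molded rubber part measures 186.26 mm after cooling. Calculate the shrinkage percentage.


Shrinkage = (mold - part) / mold * 100
= (189.1 - 186.26) / 189.1 * 100
= 2.84 / 189.1 * 100
= 1.5%

1.5%


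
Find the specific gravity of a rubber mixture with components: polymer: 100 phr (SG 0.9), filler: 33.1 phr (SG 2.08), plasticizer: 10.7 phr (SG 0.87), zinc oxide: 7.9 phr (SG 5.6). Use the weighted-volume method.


Sum of weights = 151.7
Volume contributions:
  polymer: 100/0.9 = 111.1111
  filler: 33.1/2.08 = 15.9135
  plasticizer: 10.7/0.87 = 12.2989
  zinc oxide: 7.9/5.6 = 1.4107
Sum of volumes = 140.7341
SG = 151.7 / 140.7341 = 1.078

SG = 1.078


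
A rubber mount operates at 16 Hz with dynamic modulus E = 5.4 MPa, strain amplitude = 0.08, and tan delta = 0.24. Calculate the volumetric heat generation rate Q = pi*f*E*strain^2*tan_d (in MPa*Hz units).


Q = pi * f * E * strain^2 * tan_d
= pi * 16 * 5.4 * 0.08^2 * 0.24
= pi * 16 * 5.4 * 0.0064 * 0.24
= 0.4169

Q = 0.4169


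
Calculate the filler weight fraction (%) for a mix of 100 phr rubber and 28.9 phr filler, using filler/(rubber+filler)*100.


Filler % = filler / (rubber + filler) * 100
= 28.9 / (100 + 28.9) * 100
= 28.9 / 128.9 * 100
= 22.42%

22.42%


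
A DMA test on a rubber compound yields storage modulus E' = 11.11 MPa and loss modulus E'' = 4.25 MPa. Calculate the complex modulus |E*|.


|E*| = sqrt(E'^2 + E''^2)
= sqrt(11.11^2 + 4.25^2)
= sqrt(123.4321 + 18.0625)
= 11.895 MPa

11.895 MPa


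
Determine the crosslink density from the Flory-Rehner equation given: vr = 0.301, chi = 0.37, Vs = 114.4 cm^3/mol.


ln(1 - vr) = ln(1 - 0.301) = -0.3581
Numerator = -((-0.3581) + 0.301 + 0.37 * 0.301^2) = 0.0236
Denominator = 114.4 * (0.301^(1/3) - 0.301/2) = 59.4509
nu = 0.0236 / 59.4509 = 3.9667e-04 mol/cm^3

3.9667e-04 mol/cm^3


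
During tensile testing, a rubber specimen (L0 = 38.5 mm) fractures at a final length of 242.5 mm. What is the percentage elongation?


Elongation = (Lf - L0) / L0 * 100
= (242.5 - 38.5) / 38.5 * 100
= 204.0 / 38.5 * 100
= 529.9%

529.9%


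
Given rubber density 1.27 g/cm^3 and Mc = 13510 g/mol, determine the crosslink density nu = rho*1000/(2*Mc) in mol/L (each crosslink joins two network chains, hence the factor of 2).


nu = rho * 1000 / (2 * Mc)
nu = 1.27 * 1000 / (2 * 13510)
nu = 1270.0 / 27020
nu = 0.0470 mol/L

0.0470 mol/L


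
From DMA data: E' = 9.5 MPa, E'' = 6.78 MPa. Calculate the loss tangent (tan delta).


tan delta = E'' / E'
= 6.78 / 9.5
= 0.7137

tan delta = 0.7137


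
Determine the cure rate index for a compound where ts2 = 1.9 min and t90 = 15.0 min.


CRI = 100 / (t90 - ts2)
= 100 / (15.0 - 1.9)
= 100 / 13.1
= 7.63 min^-1

7.63 min^-1


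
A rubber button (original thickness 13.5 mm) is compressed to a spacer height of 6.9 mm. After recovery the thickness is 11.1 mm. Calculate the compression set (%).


CS = (t0 - recovered) / (t0 - ts) * 100
= (13.5 - 11.1) / (13.5 - 6.9) * 100
= 2.4 / 6.6 * 100
= 36.4%

36.4%


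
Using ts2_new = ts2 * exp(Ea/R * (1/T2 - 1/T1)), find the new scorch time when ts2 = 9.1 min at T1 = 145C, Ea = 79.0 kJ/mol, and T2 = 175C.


Convert temperatures: T1 = 145 + 273.15 = 418.15 K, T2 = 175 + 273.15 = 448.15 K
ts2_new = 9.1 * exp(79000 / 8.314 * (1/448.15 - 1/418.15))
1/T2 - 1/T1 = -1.6009e-04
ts2_new = 1.99 min

1.99 min


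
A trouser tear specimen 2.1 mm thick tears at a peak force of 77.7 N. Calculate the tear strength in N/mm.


Tear strength = force / thickness
= 77.7 / 2.1
= 37.0 N/mm

37.0 N/mm


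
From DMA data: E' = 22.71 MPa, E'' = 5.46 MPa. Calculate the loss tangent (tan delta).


tan delta = E'' / E'
= 5.46 / 22.71
= 0.2404

tan delta = 0.2404


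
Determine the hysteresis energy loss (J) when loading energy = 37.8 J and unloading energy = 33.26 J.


Hysteresis loss = loading - unloading
= 37.8 - 33.26
= 4.54 J

4.54 J


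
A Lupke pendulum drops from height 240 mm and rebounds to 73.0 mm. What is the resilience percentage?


Resilience = h_rebound / h_drop * 100
= 73.0 / 240 * 100
= 30.4%

30.4%


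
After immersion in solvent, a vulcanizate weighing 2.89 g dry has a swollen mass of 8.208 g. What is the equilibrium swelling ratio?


Q = W_swollen / W_dry
Q = 8.208 / 2.89
Q = 2.84

Q = 2.84


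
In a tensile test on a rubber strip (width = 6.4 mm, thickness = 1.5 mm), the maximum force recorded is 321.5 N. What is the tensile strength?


Area = width * thickness = 6.4 * 1.5 = 9.6 mm^2
TS = force / area = 321.5 / 9.6 = 33.49 MPa

33.49 MPa


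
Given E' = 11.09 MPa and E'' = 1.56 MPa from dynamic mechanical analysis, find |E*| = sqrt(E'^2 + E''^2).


|E*| = sqrt(E'^2 + E''^2)
= sqrt(11.09^2 + 1.56^2)
= sqrt(122.9881 + 2.4336)
= 11.199 MPa

11.199 MPa


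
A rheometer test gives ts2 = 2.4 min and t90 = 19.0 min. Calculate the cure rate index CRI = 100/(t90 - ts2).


CRI = 100 / (t90 - ts2)
= 100 / (19.0 - 2.4)
= 100 / 16.6
= 6.02 min^-1

6.02 min^-1


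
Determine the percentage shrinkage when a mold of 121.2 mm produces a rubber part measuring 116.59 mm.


Shrinkage = (mold - part) / mold * 100
= (121.2 - 116.59) / 121.2 * 100
= 4.61 / 121.2 * 100
= 3.8%

3.8%


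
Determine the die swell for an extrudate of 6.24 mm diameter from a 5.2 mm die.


Die swell ratio = D_extrudate / D_die
= 6.24 / 5.2
= 1.2

Die swell = 1.2


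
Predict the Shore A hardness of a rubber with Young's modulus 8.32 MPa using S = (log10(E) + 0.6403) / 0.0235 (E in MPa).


log10(E) = 0.0235*S - 0.6403  =>  S = (log10(E) + 0.6403) / 0.0235
log10(8.32) = 0.920123
S = (0.920123 + 0.6403) / 0.0235 = 1.560423 / 0.0235
S = 66.4

Shore A = 66.4


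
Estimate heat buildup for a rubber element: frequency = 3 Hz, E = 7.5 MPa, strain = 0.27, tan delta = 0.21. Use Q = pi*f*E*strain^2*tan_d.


Q = pi * f * E * strain^2 * tan_d
= pi * 3 * 7.5 * 0.27^2 * 0.21
= pi * 3 * 7.5 * 0.0729 * 0.21
= 1.0821

Q = 1.0821


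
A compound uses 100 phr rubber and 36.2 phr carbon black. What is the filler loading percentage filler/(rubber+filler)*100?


Filler % = filler / (rubber + filler) * 100
= 36.2 / (100 + 36.2) * 100
= 36.2 / 136.2 * 100
= 26.58%

26.58%


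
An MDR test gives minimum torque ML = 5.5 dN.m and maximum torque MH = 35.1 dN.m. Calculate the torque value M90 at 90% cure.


M90 = ML + 0.9 * (MH - ML)
M90 = 5.5 + 0.9 * (35.1 - 5.5)
M90 = 5.5 + 0.9 * 29.6
M90 = 32.14 dN.m

32.14 dN.m


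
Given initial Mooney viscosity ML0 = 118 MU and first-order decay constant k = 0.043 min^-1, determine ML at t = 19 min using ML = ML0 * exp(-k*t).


ML = ML0 * exp(-k * t)
ML = 118 * exp(-0.043 * 19)
ML = 118 * 0.4418
ML = 52.13 MU

52.13 MU


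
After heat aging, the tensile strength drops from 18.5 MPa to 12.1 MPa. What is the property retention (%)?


Retention = aged / original * 100
= 12.1 / 18.5 * 100
= 65.4%

65.4%


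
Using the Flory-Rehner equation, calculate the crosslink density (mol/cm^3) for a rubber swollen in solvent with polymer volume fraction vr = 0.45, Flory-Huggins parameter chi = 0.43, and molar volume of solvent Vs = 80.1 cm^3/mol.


ln(1 - vr) = ln(1 - 0.45) = -0.5978
Numerator = -((-0.5978) + 0.45 + 0.43 * 0.45^2) = 0.0608
Denominator = 80.1 * (0.45^(1/3) - 0.45/2) = 43.3589
nu = 0.0608 / 43.3589 = 0.0014 mol/cm^3

0.0014 mol/cm^3


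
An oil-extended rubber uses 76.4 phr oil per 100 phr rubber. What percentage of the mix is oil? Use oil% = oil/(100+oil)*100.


Oil % = oil / (100 + oil) * 100
= 76.4 / (100 + 76.4) * 100
= 76.4 / 176.4 * 100
= 43.31%

43.31%


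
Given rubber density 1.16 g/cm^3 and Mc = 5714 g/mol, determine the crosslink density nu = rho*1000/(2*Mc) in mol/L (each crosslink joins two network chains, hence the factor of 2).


nu = rho * 1000 / (2 * Mc)
nu = 1.16 * 1000 / (2 * 5714)
nu = 1160.0 / 11428
nu = 0.1015 mol/L

0.1015 mol/L


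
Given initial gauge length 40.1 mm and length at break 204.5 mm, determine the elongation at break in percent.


Elongation = (Lf - L0) / L0 * 100
= (204.5 - 40.1) / 40.1 * 100
= 164.4 / 40.1 * 100
= 410.0%

410.0%


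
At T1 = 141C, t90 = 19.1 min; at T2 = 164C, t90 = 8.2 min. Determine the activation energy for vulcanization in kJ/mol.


T1 = 414.15 K, T2 = 437.15 K
1/T1 - 1/T2 = 1.2704e-04
ln(t1/t2) = ln(19.1/8.2) = 0.8456
Ea = 8.314 * 0.8456 / 1.2704e-04 = 55336.5111 J/mol
Ea = 55.34 kJ/mol

55.34 kJ/mol


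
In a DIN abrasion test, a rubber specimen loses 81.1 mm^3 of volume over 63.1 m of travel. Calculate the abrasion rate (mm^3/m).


Rate = volume_loss / distance
= 81.1 / 63.1
= 1.285 mm^3/m

1.285 mm^3/m


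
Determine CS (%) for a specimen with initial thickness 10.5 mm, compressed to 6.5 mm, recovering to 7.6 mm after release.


CS = (t0 - recovered) / (t0 - ts) * 100
= (10.5 - 7.6) / (10.5 - 6.5) * 100
= 2.9 / 4.0 * 100
= 72.5%

72.5%


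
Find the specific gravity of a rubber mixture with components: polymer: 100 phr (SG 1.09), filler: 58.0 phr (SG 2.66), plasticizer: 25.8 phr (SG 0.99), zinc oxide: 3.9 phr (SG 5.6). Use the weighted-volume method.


Sum of weights = 187.7
Volume contributions:
  polymer: 100/1.09 = 91.7431
  filler: 58.0/2.66 = 21.8045
  plasticizer: 25.8/0.99 = 26.0606
  zinc oxide: 3.9/5.6 = 0.6964
Sum of volumes = 140.3047
SG = 187.7 / 140.3047 = 1.338

SG = 1.338


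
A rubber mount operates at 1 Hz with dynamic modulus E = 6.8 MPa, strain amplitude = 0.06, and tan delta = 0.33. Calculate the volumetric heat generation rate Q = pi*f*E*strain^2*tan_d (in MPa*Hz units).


Q = pi * f * E * strain^2 * tan_d
= pi * 1 * 6.8 * 0.06^2 * 0.33
= pi * 1 * 6.8 * 0.0036 * 0.33
= 0.0254

Q = 0.0254


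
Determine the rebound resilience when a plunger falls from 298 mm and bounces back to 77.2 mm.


Resilience = h_rebound / h_drop * 100
= 77.2 / 298 * 100
= 25.9%

25.9%


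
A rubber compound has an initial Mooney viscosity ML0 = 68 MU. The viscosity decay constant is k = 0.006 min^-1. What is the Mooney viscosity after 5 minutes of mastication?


ML = ML0 * exp(-k * t)
ML = 68 * exp(-0.006 * 5)
ML = 68 * 0.9704
ML = 65.99 MU

65.99 MU


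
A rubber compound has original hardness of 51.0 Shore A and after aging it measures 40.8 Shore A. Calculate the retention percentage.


Retention = aged / original * 100
= 40.8 / 51.0 * 100
= 80.0%

80.0%


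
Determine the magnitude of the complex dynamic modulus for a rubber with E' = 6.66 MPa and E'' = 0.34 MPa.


|E*| = sqrt(E'^2 + E''^2)
= sqrt(6.66^2 + 0.34^2)
= sqrt(44.3556 + 0.1156)
= 6.669 MPa

6.669 MPa


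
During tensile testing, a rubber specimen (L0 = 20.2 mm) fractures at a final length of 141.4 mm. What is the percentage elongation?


Elongation = (Lf - L0) / L0 * 100
= (141.4 - 20.2) / 20.2 * 100
= 121.2 / 20.2 * 100
= 600.0%

600.0%


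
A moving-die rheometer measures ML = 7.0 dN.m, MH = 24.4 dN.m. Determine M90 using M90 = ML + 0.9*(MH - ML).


M90 = ML + 0.9 * (MH - ML)
M90 = 7.0 + 0.9 * (24.4 - 7.0)
M90 = 7.0 + 0.9 * 17.4
M90 = 22.66 dN.m

22.66 dN.m


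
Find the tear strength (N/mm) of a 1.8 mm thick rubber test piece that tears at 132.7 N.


Tear strength = force / thickness
= 132.7 / 1.8
= 73.72 N/mm

73.72 N/mm


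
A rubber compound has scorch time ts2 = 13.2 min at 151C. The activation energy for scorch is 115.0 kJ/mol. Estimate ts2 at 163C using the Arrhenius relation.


Convert temperatures: T1 = 151 + 273.15 = 424.15 K, T2 = 163 + 273.15 = 436.15 K
ts2_new = 13.2 * exp(115000 / 8.314 * (1/436.15 - 1/424.15))
1/T2 - 1/T1 = -6.4867e-05
ts2_new = 5.38 min

5.38 min


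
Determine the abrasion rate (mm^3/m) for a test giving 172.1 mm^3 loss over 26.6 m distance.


Rate = volume_loss / distance
= 172.1 / 26.6
= 6.47 mm^3/m

6.47 mm^3/m


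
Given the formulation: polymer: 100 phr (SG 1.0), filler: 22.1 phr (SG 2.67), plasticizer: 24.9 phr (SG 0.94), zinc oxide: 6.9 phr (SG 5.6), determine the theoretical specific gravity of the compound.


Sum of weights = 153.9
Volume contributions:
  polymer: 100/1.0 = 100.0000
  filler: 22.1/2.67 = 8.2772
  plasticizer: 24.9/0.94 = 26.4894
  zinc oxide: 6.9/5.6 = 1.2321
Sum of volumes = 135.9987
SG = 153.9 / 135.9987 = 1.132

SG = 1.132


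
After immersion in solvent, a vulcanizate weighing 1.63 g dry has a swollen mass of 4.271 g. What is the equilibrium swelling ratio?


Q = W_swollen / W_dry
Q = 4.271 / 1.63
Q = 2.62

Q = 2.62


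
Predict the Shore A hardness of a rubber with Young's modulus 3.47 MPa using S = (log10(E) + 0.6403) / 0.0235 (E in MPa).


log10(E) = 0.0235*S - 0.6403  =>  S = (log10(E) + 0.6403) / 0.0235
log10(3.47) = 0.540329
S = (0.540329 + 0.6403) / 0.0235 = 1.180629 / 0.0235
S = 50.2

Shore A = 50.2


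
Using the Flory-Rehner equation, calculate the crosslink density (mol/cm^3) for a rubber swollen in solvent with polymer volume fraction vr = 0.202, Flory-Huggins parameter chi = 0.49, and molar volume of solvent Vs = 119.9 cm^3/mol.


ln(1 - vr) = ln(1 - 0.202) = -0.2256
Numerator = -((-0.2256) + 0.202 + 0.49 * 0.202^2) = 0.0037
Denominator = 119.9 * (0.202^(1/3) - 0.202/2) = 58.2410
nu = 0.0037 / 58.2410 = 6.2717e-05 mol/cm^3

6.2717e-05 mol/cm^3


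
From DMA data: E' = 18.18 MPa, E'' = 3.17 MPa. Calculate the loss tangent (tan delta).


tan delta = E'' / E'
= 3.17 / 18.18
= 0.1744

tan delta = 0.1744


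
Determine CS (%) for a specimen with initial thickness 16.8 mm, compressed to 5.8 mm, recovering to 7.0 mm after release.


CS = (t0 - recovered) / (t0 - ts) * 100
= (16.8 - 7.0) / (16.8 - 5.8) * 100
= 9.8 / 11.0 * 100
= 89.1%

89.1%


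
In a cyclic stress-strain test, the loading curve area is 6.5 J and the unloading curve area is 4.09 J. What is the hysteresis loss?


Hysteresis loss = loading - unloading
= 6.5 - 4.09
= 2.41 J

2.41 J


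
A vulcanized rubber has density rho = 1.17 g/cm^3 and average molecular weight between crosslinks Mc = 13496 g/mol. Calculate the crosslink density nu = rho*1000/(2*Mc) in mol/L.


nu = rho * 1000 / (2 * Mc)
nu = 1.17 * 1000 / (2 * 13496)
nu = 1170.0 / 26992
nu = 0.0433 mol/L

0.0433 mol/L


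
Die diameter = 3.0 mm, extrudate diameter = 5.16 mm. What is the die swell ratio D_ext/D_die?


Die swell ratio = D_extrudate / D_die
= 5.16 / 3.0
= 1.72

Die swell = 1.72


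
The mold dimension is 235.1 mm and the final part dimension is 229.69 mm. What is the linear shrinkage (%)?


Shrinkage = (mold - part) / mold * 100
= (235.1 - 229.69) / 235.1 * 100
= 5.41 / 235.1 * 100
= 2.3%

2.3%


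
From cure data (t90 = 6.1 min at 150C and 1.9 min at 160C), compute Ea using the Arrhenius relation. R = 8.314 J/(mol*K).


T1 = 423.15 K, T2 = 433.15 K
1/T1 - 1/T2 = 5.4559e-05
ln(t1/t2) = ln(6.1/1.9) = 1.1664
Ea = 8.314 * 1.1664 / 5.4559e-05 = 177747.3702 J/mol
Ea = 177.75 kJ/mol

177.75 kJ/mol


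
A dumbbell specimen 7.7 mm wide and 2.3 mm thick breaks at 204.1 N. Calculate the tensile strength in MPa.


Area = width * thickness = 7.7 * 2.3 = 17.71 mm^2
TS = force / area = 204.1 / 17.71 = 11.52 MPa

11.52 MPa


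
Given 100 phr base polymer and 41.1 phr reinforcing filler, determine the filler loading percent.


Filler % = filler / (rubber + filler) * 100
= 41.1 / (100 + 41.1) * 100
= 41.1 / 141.1 * 100
= 29.13%

29.13%


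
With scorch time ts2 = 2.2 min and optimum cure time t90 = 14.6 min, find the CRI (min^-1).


CRI = 100 / (t90 - ts2)
= 100 / (14.6 - 2.2)
= 100 / 12.4
= 8.06 min^-1

8.06 min^-1


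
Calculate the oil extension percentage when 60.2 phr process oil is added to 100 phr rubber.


Oil % = oil / (100 + oil) * 100
= 60.2 / (100 + 60.2) * 100
= 60.2 / 160.2 * 100
= 37.58%

37.58%


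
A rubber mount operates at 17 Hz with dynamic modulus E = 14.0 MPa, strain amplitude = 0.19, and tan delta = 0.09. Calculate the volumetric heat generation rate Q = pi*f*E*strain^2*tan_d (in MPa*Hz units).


Q = pi * f * E * strain^2 * tan_d
= pi * 17 * 14.0 * 0.19^2 * 0.09
= pi * 17 * 14.0 * 0.0361 * 0.09
= 2.4293

Q = 2.4293


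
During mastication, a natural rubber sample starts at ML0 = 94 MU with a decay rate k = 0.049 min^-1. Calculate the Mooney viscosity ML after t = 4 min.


ML = ML0 * exp(-k * t)
ML = 94 * exp(-0.049 * 4)
ML = 94 * 0.8220
ML = 77.27 MU

77.27 MU


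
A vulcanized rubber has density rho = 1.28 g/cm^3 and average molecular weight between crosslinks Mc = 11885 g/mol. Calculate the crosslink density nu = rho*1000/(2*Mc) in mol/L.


nu = rho * 1000 / (2 * Mc)
nu = 1.28 * 1000 / (2 * 11885)
nu = 1280.0 / 23770
nu = 0.0538 mol/L

0.0538 mol/L


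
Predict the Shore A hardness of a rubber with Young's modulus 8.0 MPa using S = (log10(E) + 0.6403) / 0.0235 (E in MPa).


log10(E) = 0.0235*S - 0.6403  =>  S = (log10(E) + 0.6403) / 0.0235
log10(8.0) = 0.903090
S = (0.903090 + 0.6403) / 0.0235 = 1.543390 / 0.0235
S = 65.7

Shore A = 65.7


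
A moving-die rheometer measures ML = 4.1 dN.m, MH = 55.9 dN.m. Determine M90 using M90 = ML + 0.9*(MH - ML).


M90 = ML + 0.9 * (MH - ML)
M90 = 4.1 + 0.9 * (55.9 - 4.1)
M90 = 4.1 + 0.9 * 51.8
M90 = 50.72 dN.m

50.72 dN.m


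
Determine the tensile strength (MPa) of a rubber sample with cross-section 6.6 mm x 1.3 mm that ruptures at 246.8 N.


Area = width * thickness = 6.6 * 1.3 = 8.58 mm^2
TS = force / area = 246.8 / 8.58 = 28.76 MPa

28.76 MPa


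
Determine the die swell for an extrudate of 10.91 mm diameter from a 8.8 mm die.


Die swell ratio = D_extrudate / D_die
= 10.91 / 8.8
= 1.24

Die swell = 1.24


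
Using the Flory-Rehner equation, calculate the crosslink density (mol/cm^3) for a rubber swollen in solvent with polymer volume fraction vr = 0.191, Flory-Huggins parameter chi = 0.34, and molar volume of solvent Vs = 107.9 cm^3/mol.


ln(1 - vr) = ln(1 - 0.191) = -0.2120
Numerator = -((-0.2120) + 0.191 + 0.34 * 0.191^2) = 0.0086
Denominator = 107.9 * (0.191^(1/3) - 0.191/2) = 51.8348
nu = 0.0086 / 51.8348 = 1.6500e-04 mol/cm^3

1.6500e-04 mol/cm^3


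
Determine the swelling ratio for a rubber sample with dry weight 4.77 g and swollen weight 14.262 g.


Q = W_swollen / W_dry
Q = 14.262 / 4.77
Q = 2.99

Q = 2.99


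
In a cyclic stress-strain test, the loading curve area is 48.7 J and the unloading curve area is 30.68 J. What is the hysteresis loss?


Hysteresis loss = loading - unloading
= 48.7 - 30.68
= 18.02 J

18.02 J


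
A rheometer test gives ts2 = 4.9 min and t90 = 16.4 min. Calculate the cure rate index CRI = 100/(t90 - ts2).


CRI = 100 / (t90 - ts2)
= 100 / (16.4 - 4.9)
= 100 / 11.5
= 8.7 min^-1

8.7 min^-1


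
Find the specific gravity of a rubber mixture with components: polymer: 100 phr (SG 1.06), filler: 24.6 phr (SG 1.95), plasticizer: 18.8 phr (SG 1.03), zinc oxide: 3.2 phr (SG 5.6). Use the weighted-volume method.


Sum of weights = 146.6
Volume contributions:
  polymer: 100/1.06 = 94.3396
  filler: 24.6/1.95 = 12.6154
  plasticizer: 18.8/1.03 = 18.2524
  zinc oxide: 3.2/5.6 = 0.5714
Sum of volumes = 125.7789
SG = 146.6 / 125.7789 = 1.166

SG = 1.166


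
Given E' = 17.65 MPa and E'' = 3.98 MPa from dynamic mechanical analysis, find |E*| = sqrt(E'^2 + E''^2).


|E*| = sqrt(E'^2 + E''^2)
= sqrt(17.65^2 + 3.98^2)
= sqrt(311.5225 + 15.8404)
= 18.093 MPa

18.093 MPa


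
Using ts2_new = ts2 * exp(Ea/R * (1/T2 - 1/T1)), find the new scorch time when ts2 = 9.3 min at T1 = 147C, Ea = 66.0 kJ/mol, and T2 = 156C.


Convert temperatures: T1 = 147 + 273.15 = 420.15 K, T2 = 156 + 273.15 = 429.15 K
ts2_new = 9.3 * exp(66000 / 8.314 * (1/429.15 - 1/420.15))
1/T2 - 1/T1 = -4.9915e-05
ts2_new = 6.26 min

6.26 min


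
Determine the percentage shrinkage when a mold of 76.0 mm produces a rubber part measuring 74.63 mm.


Shrinkage = (mold - part) / mold * 100
= (76.0 - 74.63) / 76.0 * 100
= 1.37 / 76.0 * 100
= 1.8%

1.8%


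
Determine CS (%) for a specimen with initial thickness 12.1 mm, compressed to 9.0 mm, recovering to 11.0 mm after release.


CS = (t0 - recovered) / (t0 - ts) * 100
= (12.1 - 11.0) / (12.1 - 9.0) * 100
= 1.1 / 3.1 * 100
= 35.5%

35.5%


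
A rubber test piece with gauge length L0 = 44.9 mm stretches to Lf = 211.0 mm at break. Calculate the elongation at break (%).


Elongation = (Lf - L0) / L0 * 100
= (211.0 - 44.9) / 44.9 * 100
= 166.1 / 44.9 * 100
= 369.9%

369.9%


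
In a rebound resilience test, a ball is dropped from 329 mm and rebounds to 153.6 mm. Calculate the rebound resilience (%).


Resilience = h_rebound / h_drop * 100
= 153.6 / 329 * 100
= 46.7%

46.7%


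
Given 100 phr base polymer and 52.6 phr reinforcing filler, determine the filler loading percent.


Filler % = filler / (rubber + filler) * 100
= 52.6 / (100 + 52.6) * 100
= 52.6 / 152.6 * 100
= 34.47%

34.47%


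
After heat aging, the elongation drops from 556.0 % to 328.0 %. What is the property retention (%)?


Retention = aged / original * 100
= 328.0 / 556.0 * 100
= 59.0%

59.0%


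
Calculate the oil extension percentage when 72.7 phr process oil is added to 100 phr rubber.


Oil % = oil / (100 + oil) * 100
= 72.7 / (100 + 72.7) * 100
= 72.7 / 172.7 * 100
= 42.1%

42.1%


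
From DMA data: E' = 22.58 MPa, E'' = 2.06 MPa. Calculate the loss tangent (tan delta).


tan delta = E'' / E'
= 2.06 / 22.58
= 0.0912

tan delta = 0.0912


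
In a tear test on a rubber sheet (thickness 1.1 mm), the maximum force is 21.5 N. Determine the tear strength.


Tear strength = force / thickness
= 21.5 / 1.1
= 19.55 N/mm

19.55 N/mm


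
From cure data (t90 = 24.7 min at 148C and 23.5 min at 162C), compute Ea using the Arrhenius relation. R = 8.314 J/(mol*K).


T1 = 421.15 K, T2 = 435.15 K
1/T1 - 1/T2 = 7.6393e-05
ln(t1/t2) = ln(24.7/23.5) = 0.0498
Ea = 8.314 * 0.0498 / 7.6393e-05 = 5420.1553 J/mol
Ea = 5.42 kJ/mol

5.42 kJ/mol


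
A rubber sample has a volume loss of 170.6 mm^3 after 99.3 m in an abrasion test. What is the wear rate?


Rate = volume_loss / distance
= 170.6 / 99.3
= 1.718 mm^3/m

1.718 mm^3/m


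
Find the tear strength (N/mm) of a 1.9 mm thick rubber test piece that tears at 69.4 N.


Tear strength = force / thickness
= 69.4 / 1.9
= 36.53 N/mm

36.53 N/mm


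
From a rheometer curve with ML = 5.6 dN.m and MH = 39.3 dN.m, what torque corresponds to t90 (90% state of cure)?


M90 = ML + 0.9 * (MH - ML)
M90 = 5.6 + 0.9 * (39.3 - 5.6)
M90 = 5.6 + 0.9 * 33.7
M90 = 35.93 dN.m

35.93 dN.m


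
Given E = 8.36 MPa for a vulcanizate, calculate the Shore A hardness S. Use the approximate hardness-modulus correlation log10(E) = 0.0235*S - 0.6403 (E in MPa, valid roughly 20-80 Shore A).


log10(E) = 0.0235*S - 0.6403  =>  S = (log10(E) + 0.6403) / 0.0235
log10(8.36) = 0.922206
S = (0.922206 + 0.6403) / 0.0235 = 1.562506 / 0.0235
S = 66.5

Shore A = 66.5


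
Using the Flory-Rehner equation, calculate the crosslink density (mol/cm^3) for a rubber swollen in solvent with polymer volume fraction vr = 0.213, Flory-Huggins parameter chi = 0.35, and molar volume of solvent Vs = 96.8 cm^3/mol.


ln(1 - vr) = ln(1 - 0.213) = -0.2395
Numerator = -((-0.2395) + 0.213 + 0.35 * 0.213^2) = 0.0106
Denominator = 96.8 * (0.213^(1/3) - 0.213/2) = 47.5007
nu = 0.0106 / 47.5007 = 2.2416e-04 mol/cm^3

2.2416e-04 mol/cm^3


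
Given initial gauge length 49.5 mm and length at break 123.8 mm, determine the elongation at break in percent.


Elongation = (Lf - L0) / L0 * 100
= (123.8 - 49.5) / 49.5 * 100
= 74.3 / 49.5 * 100
= 150.1%

150.1%


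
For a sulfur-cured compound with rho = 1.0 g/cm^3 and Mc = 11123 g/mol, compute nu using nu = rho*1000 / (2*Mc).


nu = rho * 1000 / (2 * Mc)
nu = 1.0 * 1000 / (2 * 11123)
nu = 1000.0 / 22246
nu = 0.0450 mol/L

0.0450 mol/L


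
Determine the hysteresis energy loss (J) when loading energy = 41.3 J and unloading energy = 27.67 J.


Hysteresis loss = loading - unloading
= 41.3 - 27.67
= 13.63 J

13.63 J


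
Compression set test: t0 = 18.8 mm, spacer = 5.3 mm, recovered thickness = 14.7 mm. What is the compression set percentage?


CS = (t0 - recovered) / (t0 - ts) * 100
= (18.8 - 14.7) / (18.8 - 5.3) * 100
= 4.1 / 13.5 * 100
= 30.4%

30.4%


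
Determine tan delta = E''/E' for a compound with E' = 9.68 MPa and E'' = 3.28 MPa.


tan delta = E'' / E'
= 3.28 / 9.68
= 0.3388

tan delta = 0.3388


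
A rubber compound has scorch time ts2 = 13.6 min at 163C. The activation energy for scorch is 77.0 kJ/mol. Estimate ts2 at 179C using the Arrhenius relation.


Convert temperatures: T1 = 163 + 273.15 = 436.15 K, T2 = 179 + 273.15 = 452.15 K
ts2_new = 13.6 * exp(77000 / 8.314 * (1/452.15 - 1/436.15))
1/T2 - 1/T1 = -8.1134e-05
ts2_new = 6.42 min

6.42 min


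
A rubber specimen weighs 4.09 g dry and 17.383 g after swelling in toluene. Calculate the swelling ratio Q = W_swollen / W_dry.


Q = W_swollen / W_dry
Q = 17.383 / 4.09
Q = 4.25

Q = 4.25


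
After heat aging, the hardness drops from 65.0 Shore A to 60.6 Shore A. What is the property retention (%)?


Retention = aged / original * 100
= 60.6 / 65.0 * 100
= 93.2%

93.2%


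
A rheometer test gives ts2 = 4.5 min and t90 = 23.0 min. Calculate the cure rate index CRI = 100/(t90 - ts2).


CRI = 100 / (t90 - ts2)
= 100 / (23.0 - 4.5)
= 100 / 18.5
= 5.41 min^-1

5.41 min^-1


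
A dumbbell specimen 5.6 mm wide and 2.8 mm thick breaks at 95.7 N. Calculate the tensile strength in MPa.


Area = width * thickness = 5.6 * 2.8 = 15.68 mm^2
TS = force / area = 95.7 / 15.68 = 6.1 MPa

6.1 MPa


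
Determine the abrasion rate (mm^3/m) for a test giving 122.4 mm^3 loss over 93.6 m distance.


Rate = volume_loss / distance
= 122.4 / 93.6
= 1.308 mm^3/m

1.308 mm^3/m


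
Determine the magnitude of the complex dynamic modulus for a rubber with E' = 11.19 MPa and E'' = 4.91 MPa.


|E*| = sqrt(E'^2 + E''^2)
= sqrt(11.19^2 + 4.91^2)
= sqrt(125.2161 + 24.1081)
= 12.22 MPa

12.22 MPa


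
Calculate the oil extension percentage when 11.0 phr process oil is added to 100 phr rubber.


Oil % = oil / (100 + oil) * 100
= 11.0 / (100 + 11.0) * 100
= 11.0 / 111.0 * 100
= 9.91%

9.91%


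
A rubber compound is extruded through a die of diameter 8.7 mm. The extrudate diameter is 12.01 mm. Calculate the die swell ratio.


Die swell ratio = D_extrudate / D_die
= 12.01 / 8.7
= 1.38

Die swell = 1.38


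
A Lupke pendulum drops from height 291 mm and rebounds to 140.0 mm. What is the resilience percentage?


Resilience = h_rebound / h_drop * 100
= 140.0 / 291 * 100
= 48.1%

48.1%


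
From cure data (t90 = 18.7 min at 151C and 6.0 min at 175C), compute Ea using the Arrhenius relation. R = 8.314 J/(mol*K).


T1 = 424.15 K, T2 = 448.15 K
1/T1 - 1/T2 = 1.2626e-04
ln(t1/t2) = ln(18.7/6.0) = 1.1368
Ea = 8.314 * 1.1368 / 1.2626e-04 = 74853.4778 J/mol
Ea = 74.85 kJ/mol

74.85 kJ/mol


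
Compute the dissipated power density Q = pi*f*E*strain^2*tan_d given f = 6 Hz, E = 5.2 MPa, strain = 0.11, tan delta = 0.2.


Q = pi * f * E * strain^2 * tan_d
= pi * 6 * 5.2 * 0.11^2 * 0.2
= pi * 6 * 5.2 * 0.0121 * 0.2
= 0.2372

Q = 0.2372


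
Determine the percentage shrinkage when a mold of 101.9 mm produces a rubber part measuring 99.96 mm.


Shrinkage = (mold - part) / mold * 100
= (101.9 - 99.96) / 101.9 * 100
= 1.94 / 101.9 * 100
= 1.9%

1.9%


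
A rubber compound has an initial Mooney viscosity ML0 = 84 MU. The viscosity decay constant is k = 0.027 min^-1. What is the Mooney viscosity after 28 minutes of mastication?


ML = ML0 * exp(-k * t)
ML = 84 * exp(-0.027 * 28)
ML = 84 * 0.4695
ML = 39.44 MU

39.44 MU


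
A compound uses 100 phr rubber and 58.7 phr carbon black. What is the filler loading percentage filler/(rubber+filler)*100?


Filler % = filler / (rubber + filler) * 100
= 58.7 / (100 + 58.7) * 100
= 58.7 / 158.7 * 100
= 36.99%

36.99%


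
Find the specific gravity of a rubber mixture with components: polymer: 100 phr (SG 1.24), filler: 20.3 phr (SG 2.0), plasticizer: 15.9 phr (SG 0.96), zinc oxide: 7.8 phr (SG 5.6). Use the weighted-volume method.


Sum of weights = 144.0
Volume contributions:
  polymer: 100/1.24 = 80.6452
  filler: 20.3/2.0 = 10.1500
  plasticizer: 15.9/0.96 = 16.5625
  zinc oxide: 7.8/5.6 = 1.3929
Sum of volumes = 108.7505
SG = 144.0 / 108.7505 = 1.324

SG = 1.324


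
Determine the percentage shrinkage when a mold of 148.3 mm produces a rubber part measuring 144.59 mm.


Shrinkage = (mold - part) / mold * 100
= (148.3 - 144.59) / 148.3 * 100
= 3.71 / 148.3 * 100
= 2.5%

2.5%


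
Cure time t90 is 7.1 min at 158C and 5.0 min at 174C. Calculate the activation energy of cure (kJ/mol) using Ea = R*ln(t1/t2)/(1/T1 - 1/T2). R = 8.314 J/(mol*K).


T1 = 431.15 K, T2 = 447.15 K
1/T1 - 1/T2 = 8.2992e-05
ln(t1/t2) = ln(7.1/5.0) = 0.3507
Ea = 8.314 * 0.3507 / 8.2992e-05 = 35128.0480 J/mol
Ea = 35.13 kJ/mol

35.13 kJ/mol


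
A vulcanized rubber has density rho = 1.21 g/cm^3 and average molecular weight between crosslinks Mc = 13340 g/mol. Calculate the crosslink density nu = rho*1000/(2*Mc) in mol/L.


nu = rho * 1000 / (2 * Mc)
nu = 1.21 * 1000 / (2 * 13340)
nu = 1210.0 / 26680
nu = 0.0454 mol/L

0.0454 mol/L


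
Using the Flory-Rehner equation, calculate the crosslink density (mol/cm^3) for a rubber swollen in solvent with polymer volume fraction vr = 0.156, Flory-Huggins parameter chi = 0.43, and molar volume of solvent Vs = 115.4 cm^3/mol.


ln(1 - vr) = ln(1 - 0.156) = -0.1696
Numerator = -((-0.1696) + 0.156 + 0.43 * 0.156^2) = 0.0031
Denominator = 115.4 * (0.156^(1/3) - 0.156/2) = 53.1211
nu = 0.0031 / 53.1211 = 5.9078e-05 mol/cm^3

5.9078e-05 mol/cm^3


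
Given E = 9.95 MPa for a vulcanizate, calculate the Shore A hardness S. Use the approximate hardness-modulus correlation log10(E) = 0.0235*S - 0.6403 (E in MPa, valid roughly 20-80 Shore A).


log10(E) = 0.0235*S - 0.6403  =>  S = (log10(E) + 0.6403) / 0.0235
log10(9.95) = 0.997823
S = (0.997823 + 0.6403) / 0.0235 = 1.638123 / 0.0235
S = 69.7

Shore A = 69.7


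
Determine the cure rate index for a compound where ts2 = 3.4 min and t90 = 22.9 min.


CRI = 100 / (t90 - ts2)
= 100 / (22.9 - 3.4)
= 100 / 19.5
= 5.13 min^-1

5.13 min^-1


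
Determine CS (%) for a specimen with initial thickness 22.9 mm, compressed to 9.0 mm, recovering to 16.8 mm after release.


CS = (t0 - recovered) / (t0 - ts) * 100
= (22.9 - 16.8) / (22.9 - 9.0) * 100
= 6.1 / 13.9 * 100
= 43.9%

43.9%


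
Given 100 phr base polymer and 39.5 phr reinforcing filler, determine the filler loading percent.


Filler % = filler / (rubber + filler) * 100
= 39.5 / (100 + 39.5) * 100
= 39.5 / 139.5 * 100
= 28.32%

28.32%


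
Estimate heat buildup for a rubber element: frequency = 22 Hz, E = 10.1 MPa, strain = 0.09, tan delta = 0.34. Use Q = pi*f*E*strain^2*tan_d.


Q = pi * f * E * strain^2 * tan_d
= pi * 22 * 10.1 * 0.09^2 * 0.34
= pi * 22 * 10.1 * 0.0081 * 0.34
= 1.9225

Q = 1.9225


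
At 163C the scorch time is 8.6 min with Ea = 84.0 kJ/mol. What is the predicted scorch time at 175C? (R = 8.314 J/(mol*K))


Convert temperatures: T1 = 163 + 273.15 = 436.15 K, T2 = 175 + 273.15 = 448.15 K
ts2_new = 8.6 * exp(84000 / 8.314 * (1/448.15 - 1/436.15))
1/T2 - 1/T1 = -6.1393e-05
ts2_new = 4.63 min

4.63 min


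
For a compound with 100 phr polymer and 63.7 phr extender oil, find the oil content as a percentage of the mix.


Oil % = oil / (100 + oil) * 100
= 63.7 / (100 + 63.7) * 100
= 63.7 / 163.7 * 100
= 38.91%

38.91%


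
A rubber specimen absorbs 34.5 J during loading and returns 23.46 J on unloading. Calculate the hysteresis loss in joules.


Hysteresis loss = loading - unloading
= 34.5 - 23.46
= 11.04 J

11.04 J


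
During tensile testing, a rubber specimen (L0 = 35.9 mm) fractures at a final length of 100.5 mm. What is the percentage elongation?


Elongation = (Lf - L0) / L0 * 100
= (100.5 - 35.9) / 35.9 * 100
= 64.6 / 35.9 * 100
= 179.9%

179.9%


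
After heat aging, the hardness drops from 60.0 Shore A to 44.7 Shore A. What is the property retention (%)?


Retention = aged / original * 100
= 44.7 / 60.0 * 100
= 74.5%

74.5%


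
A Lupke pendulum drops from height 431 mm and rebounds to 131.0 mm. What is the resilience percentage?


Resilience = h_rebound / h_drop * 100
= 131.0 / 431 * 100
= 30.4%

30.4%


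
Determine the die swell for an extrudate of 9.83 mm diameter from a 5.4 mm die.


Die swell ratio = D_extrudate / D_die
= 9.83 / 5.4
= 1.82

Die swell = 1.82


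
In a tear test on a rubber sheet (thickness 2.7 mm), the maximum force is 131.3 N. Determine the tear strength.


Tear strength = force / thickness
= 131.3 / 2.7
= 48.63 N/mm

48.63 N/mm


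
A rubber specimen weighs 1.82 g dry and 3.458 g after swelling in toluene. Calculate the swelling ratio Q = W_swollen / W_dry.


Q = W_swollen / W_dry
Q = 3.458 / 1.82
Q = 1.9

Q = 1.9


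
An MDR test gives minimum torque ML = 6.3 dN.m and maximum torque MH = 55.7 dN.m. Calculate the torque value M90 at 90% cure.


M90 = ML + 0.9 * (MH - ML)
M90 = 6.3 + 0.9 * (55.7 - 6.3)
M90 = 6.3 + 0.9 * 49.4
M90 = 50.76 dN.m

50.76 dN.m


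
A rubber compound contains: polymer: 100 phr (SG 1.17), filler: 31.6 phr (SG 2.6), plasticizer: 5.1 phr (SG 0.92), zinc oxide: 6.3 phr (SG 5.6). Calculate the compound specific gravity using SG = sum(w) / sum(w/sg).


Sum of weights = 143.0
Volume contributions:
  polymer: 100/1.17 = 85.4701
  filler: 31.6/2.6 = 12.1538
  plasticizer: 5.1/0.92 = 5.5435
  zinc oxide: 6.3/5.6 = 1.1250
Sum of volumes = 104.2924
SG = 143.0 / 104.2924 = 1.371

SG = 1.371
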